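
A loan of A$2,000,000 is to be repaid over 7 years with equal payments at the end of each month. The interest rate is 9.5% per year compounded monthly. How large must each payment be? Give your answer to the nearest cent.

A$32,687.96

Level ordinary annuity; solve PV = PMT × [(1 − (1+r)^−n)/r] for PMT.
Periodic rate r = 0.095/12 per month; n is counted in months.
With n = 84: PMT = 2,000,000 / ([(1 − (1+r)^−n)/r]) = A$32,687.96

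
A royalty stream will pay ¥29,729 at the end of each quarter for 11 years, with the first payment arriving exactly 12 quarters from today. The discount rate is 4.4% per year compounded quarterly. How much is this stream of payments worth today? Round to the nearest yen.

¥915,486

Ordinary annuity of 44 payments, first payment at period 12.
Periodic rate r = 0.044/4 per quarter; n is counted in quarters.
The ordinary-annuity PV formula values the stream one period before the first payment (period 11); discount that back 11 periods:
PV₀ = 29,729 × [1 − (1+r)^−44] / r × (1+r)^−11 = ¥915,486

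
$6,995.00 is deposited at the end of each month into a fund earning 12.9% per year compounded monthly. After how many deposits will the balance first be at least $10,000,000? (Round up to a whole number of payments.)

262 payments

Periodic rate r = 0.129/12 per month; n is counted in months.
Ordinary annuity FV: 10,000,000 = 6,995 × [((1+r)^n − 1)/r].
(1+r)^n = 1 + 10,000,000 × r / 6,995, so n = ln(1 + 10,000,000·r/6,995) / ln(1+r) = 261.43.
Round up to a whole number of payments: n = 262.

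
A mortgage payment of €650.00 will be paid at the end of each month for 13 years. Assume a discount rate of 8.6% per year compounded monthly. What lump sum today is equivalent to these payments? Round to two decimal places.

€60,927.15

This is an ordinary annuity: 156 payments of €650.00 at the end of each month.
Periodic rate r = 0.086/12 per month; n is counted in months.
PV = PMT × [(1 − (1+r)^−n)/r] = 650 × [1 − (1+r)^−156] / r = €60,927.15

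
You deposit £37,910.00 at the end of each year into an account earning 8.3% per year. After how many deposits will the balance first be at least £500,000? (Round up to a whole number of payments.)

Periodic rate r = 0.083 per year.
Ordinary annuity FV: 500,000 = 37,910 × [((1+r)^n − 1)/r].
(1+r)^n = 1 + 500,000 × r / 37,910, so n = ln(1 + 500,000·r/37,910) / ln(1+r) = 9.27.
Round up to a whole number of payments: n = 10.

10 payments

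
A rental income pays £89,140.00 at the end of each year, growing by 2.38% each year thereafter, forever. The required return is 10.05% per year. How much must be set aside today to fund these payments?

Periodic rate r = 0.1005 per year.
Growing perpetuity (Gordon): PV = PMT₁ / (r − g) = 89,140 / (r − 0.0238) = £1,162,190.35.

£1,162,190.35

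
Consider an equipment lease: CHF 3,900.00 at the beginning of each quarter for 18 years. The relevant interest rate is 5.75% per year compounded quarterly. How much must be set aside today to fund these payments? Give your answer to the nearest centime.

This is an annuity due: 72 payments of CHF 3,900.00 at the beginning of each quarter.
Periodic rate r = 0.0575/4 per quarter; n is counted in quarters.
PV = PMT × [(1 − (1+r)^−n)/r] × (1+r) = 3,900 × [1 − (1+r)^−72] / r × (1+r) = CHF 176,721.50

CHF 176,721.50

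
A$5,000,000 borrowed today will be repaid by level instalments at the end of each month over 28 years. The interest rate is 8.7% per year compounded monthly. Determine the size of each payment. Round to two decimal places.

A$39,760.13

Level ordinary annuity; solve PV = PMT × [(1 − (1+r)^−n)/r] for PMT.
Periodic rate r = 0.087/12 per month; n is counted in months.
With n = 336: PMT = 5,000,000 / ([(1 − (1+r)^−n)/r]) = A$39,760.13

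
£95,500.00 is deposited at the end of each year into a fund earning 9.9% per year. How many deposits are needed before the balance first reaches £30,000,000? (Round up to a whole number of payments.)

37 payments

Periodic rate r = 0.099 per year.
Ordinary annuity FV: 30,000,000 = 95,500 × [((1+r)^n − 1)/r].
(1+r)^n = 1 + 30,000,000 × r / 95,500, so n = ln(1 + 30,000,000·r/95,500) / ln(1+r) = 36.75.
Round up to a whole number of payments: n = 37.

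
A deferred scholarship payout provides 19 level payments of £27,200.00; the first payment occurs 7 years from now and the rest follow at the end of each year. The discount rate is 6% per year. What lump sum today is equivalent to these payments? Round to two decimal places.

Ordinary annuity of 19 payments, first payment at period 7.
Periodic rate r = 0.06 per year.
The ordinary-annuity PV formula values the stream one period before the first payment (period 6); discount that back 6 periods:
PV₀ = 27,200 × [1 − (1+r)^−19] / r × (1+r)^−6 = £213,956.07

£213,956.07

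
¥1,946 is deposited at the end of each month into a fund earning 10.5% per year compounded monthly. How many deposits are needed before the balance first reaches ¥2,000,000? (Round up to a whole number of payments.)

265 payments

Periodic rate r = 0.105/12 per month; n is counted in months.
Ordinary annuity FV: 2,000,000 = 1,946 × [((1+r)^n − 1)/r].
(1+r)^n = 1 + 2,000,000 × r / 1,946, so n = ln(1 + 2,000,000·r/1,946) / ln(1+r) = 264.22.
Round up to a whole number of payments: n = 265.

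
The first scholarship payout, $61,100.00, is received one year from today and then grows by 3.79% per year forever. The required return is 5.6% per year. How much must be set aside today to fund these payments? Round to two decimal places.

Periodic rate r = 0.056 per year.
Growing perpetuity (Gordon): PV = PMT₁ / (r − g) = 61,100 / (r − 0.0379) = $3,375,690.61.

$3,375,690.61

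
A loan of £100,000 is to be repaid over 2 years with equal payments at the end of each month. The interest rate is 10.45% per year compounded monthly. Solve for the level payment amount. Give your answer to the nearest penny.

£4,635.29

Level ordinary annuity; solve PV = PMT × [(1 − (1+r)^−n)/r] for PMT.
Periodic rate r = 0.1045/12 per month; n is counted in months.
With n = 24: PMT = 100,000 / ([(1 − (1+r)^−n)/r]) = £4,635.29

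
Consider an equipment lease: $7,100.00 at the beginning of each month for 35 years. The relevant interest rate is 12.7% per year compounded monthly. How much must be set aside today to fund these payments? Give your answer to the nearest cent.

$669,820.74

This is an annuity due: 420 payments of $7,100.00 at the beginning of each month.
Periodic rate r = 0.127/12 per month; n is counted in months.
PV = PMT × [(1 − (1+r)^−n)/r] × (1+r) = 7,100 × [1 − (1+r)^−420] / r × (1+r) = $669,820.74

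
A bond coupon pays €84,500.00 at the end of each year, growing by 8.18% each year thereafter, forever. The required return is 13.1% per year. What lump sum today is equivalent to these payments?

Periodic rate r = 0.131 per year.
Growing perpetuity (Gordon): PV = PMT₁ / (r − g) = 84,500 / (r − 0.0818) = €1,717,479.67.

€1,717,479.67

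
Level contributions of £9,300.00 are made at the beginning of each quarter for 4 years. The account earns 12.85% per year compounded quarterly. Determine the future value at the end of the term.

This is an annuity due: 16 deposits of £9,300.00 at the beginning of each quarter.
Periodic rate r = 0.1285/4 per quarter; n is counted in quarters.
FV = PMT × [((1+r)^n − 1)/r] × (1+r) = 9,300 × [(1+r)^16 − 1] / r × (1+r) = £196,757.42

£196,757.42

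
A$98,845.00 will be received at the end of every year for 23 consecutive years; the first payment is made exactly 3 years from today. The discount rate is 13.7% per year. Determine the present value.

Ordinary annuity of 23 payments, first payment at period 3.
Periodic rate r = 0.137 per year.
The ordinary-annuity PV formula values the stream one period before the first payment (period 2); discount that back 2 periods:
PV₀ = 98,845 × [1 − (1+r)^−23] / r × (1+r)^−2 = A$528,979.44

A$528,979.44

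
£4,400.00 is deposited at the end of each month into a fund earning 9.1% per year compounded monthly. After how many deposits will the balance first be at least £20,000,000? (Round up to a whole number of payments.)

Periodic rate r = 0.091/12 per month; n is counted in months.
Ordinary annuity FV: 20,000,000 = 4,400 × [((1+r)^n − 1)/r].
(1+r)^n = 1 + 20,000,000 × r / 4,400, so n = ln(1 + 20,000,000·r/4,400) / ln(1+r) = 472.38.
Round up to a whole number of payments: n = 473.

473 payments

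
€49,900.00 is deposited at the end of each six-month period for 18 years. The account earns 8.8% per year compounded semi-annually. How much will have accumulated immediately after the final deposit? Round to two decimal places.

€4,209,901.36

This is an ordinary annuity: 36 deposits of €49,900.00 at the end of each six-month period.
Periodic rate r = 0.088/2 per half-year; n is counted in half-years.
FV = PMT × [((1+r)^n − 1)/r] = 49,900 × [(1+r)^36 − 1] / r = €4,209,901.36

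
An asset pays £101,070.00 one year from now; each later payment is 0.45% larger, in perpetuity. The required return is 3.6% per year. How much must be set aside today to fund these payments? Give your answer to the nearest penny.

Periodic rate r = 0.036 per year.
Growing perpetuity (Gordon): PV = PMT₁ / (r − g) = 101,070 / (r − 0.0045) = £3,208,571.43.

£3,208,571.43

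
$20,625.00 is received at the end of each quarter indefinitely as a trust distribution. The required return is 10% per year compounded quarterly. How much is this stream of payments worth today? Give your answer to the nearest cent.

$825,000.00

Periodic rate r = 0.1/4 per quarter.
Level perpetuity: PV = PMT / r = 20,625 / (0.1/4) = $825,000.00.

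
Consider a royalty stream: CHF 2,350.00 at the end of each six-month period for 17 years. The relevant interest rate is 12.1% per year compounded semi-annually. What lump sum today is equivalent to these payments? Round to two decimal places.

This is an ordinary annuity: 34 payments of CHF 2,350.00 at the end of each six-month period.
Periodic rate r = 0.121/2 per half-year; n is counted in half-years.
PV = PMT × [(1 − (1+r)^−n)/r] = 2,350 × [1 − (1+r)^−34] / r = CHF 33,571.29

CHF 33,571.29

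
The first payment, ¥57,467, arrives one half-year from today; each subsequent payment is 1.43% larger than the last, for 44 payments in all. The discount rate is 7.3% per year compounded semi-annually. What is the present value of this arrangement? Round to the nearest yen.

¥1,590,125

Periodic rate r = 0.073/2 per half-year; n is counted in half-years.
Growing ordinary annuity: PV = PMT₁ × [1 − ((1+g)/(1+r))^n] / (r − g) = 57,467 × [1 − ((1+0.0143)/(1+r))^44] / (r − 0.0143) = ¥1,590,125.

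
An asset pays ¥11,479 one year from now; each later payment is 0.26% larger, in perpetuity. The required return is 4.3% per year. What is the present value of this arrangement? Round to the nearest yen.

¥284,134

Periodic rate r = 0.043 per year.
Growing perpetuity (Gordon): PV = PMT₁ / (r − g) = 11,479 / (r − 0.0026) = ¥284,134.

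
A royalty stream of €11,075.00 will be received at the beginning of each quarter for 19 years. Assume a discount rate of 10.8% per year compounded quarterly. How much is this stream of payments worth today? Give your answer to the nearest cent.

€365,644.58

This is an annuity due: 76 payments of €11,075.00 at the beginning of each quarter.
Periodic rate r = 0.108/4 per quarter; n is counted in quarters.
PV = PMT × [(1 − (1+r)^−n)/r] × (1+r) = 11,075 × [1 − (1+r)^−76] / r × (1+r) = €365,644.58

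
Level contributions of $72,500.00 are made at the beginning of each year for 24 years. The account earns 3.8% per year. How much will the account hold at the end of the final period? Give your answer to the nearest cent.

This is an annuity due: 24 deposits of $72,500.00 at the beginning of each year.
Periodic rate r = 0.038 per year.
FV = PMT × [((1+r)^n − 1)/r] × (1+r) = 72,500 × [(1+r)^24 − 1] / r × (1+r) = $2,866,775.22

$2,866,775.22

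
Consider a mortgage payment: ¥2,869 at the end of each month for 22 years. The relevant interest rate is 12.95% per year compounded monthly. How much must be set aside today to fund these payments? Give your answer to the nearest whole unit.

This is an ordinary annuity: 264 payments of ¥2,869 at the end of each month.
Periodic rate r = 0.1295/12 per month; n is counted in months.
PV = PMT × [(1 − (1+r)^−n)/r] = 2,869 × [1 − (1+r)^−264] / r = ¥250,223

¥250,223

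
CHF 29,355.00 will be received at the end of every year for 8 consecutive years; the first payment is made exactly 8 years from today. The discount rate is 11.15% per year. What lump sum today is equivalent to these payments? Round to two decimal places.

Ordinary annuity of 8 payments, first payment at period 8.
Periodic rate r = 0.1115 per year.
The ordinary-annuity PV formula values the stream one period before the first payment (period 7); discount that back 7 periods:
PV₀ = 29,355 × [1 − (1+r)^−8] / r × (1+r)^−7 = CHF 71,692.94

CHF 71,692.94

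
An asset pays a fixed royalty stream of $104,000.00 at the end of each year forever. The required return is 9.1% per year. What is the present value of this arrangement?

$1,142,857.14

Periodic rate r = 0.091 per year.
Level perpetuity: PV = PMT / r = 104,000 / (0.091) = $1,142,857.14.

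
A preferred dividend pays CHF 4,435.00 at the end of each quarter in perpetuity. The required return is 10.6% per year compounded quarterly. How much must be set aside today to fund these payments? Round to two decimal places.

CHF 167,358.49

Periodic rate r = 0.106/4 per quarter.
Level perpetuity: PV = PMT / r = 4,435 / (0.106/4) = CHF 167,358.49.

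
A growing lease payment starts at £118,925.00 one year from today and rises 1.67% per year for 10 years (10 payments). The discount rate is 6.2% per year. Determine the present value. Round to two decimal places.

Periodic rate r = 0.062 per year.
Growing ordinary annuity: PV = PMT₁ × [1 − ((1+g)/(1+r))^n] / (r − g) = 118,925 × [1 − ((1+0.0167)/(1+r))^10] / (r − 0.0167) = £927,587.36.

£927,587.36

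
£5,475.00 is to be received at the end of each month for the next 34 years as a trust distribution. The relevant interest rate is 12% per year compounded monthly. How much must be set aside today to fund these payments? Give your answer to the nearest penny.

This is an ordinary annuity: 408 payments of £5,475.00 at the end of each month.
Periodic rate r = 0.12/12 per month; n is counted in months.
PV = PMT × [(1 − (1+r)^−n)/r] = 5,475 × [1 − (1+r)^−408] / r = £538,053.66

£538,053.66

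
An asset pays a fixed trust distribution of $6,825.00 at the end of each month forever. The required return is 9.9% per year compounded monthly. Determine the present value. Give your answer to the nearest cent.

$827,272.73

Periodic rate r = 0.099/12 per month.
Level perpetuity: PV = PMT / r = 6,825 / (0.099/12) = $827,272.73.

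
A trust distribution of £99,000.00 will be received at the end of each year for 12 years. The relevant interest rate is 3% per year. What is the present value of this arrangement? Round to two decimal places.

This is an ordinary annuity: 12 payments of £99,000.00 at the end of each year.
Periodic rate r = 0.03 per year.
PV = PMT × [(1 − (1+r)^−n)/r] = 99,000 × [1 − (1+r)^−12] / r = £985,446.40

£985,446.40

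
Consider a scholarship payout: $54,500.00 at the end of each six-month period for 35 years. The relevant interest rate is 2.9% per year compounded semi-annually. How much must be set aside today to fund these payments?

This is an ordinary annuity: 70 payments of $54,500.00 at the end of each six-month period.
Periodic rate r = 0.029/2 per half-year; n is counted in half-years.
PV = PMT × [(1 − (1+r)^−n)/r] = 54,500 × [1 − (1+r)^−70] / r = $2,386,523.41

$2,386,523.41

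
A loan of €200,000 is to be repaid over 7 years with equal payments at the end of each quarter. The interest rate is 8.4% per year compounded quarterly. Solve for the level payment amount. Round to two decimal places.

Level ordinary annuity; solve PV = PMT × [(1 − (1+r)^−n)/r] for PMT.
Periodic rate r = 0.084/4 per quarter; n is counted in quarters.
With n = 28: PMT = 200,000 / ([(1 − (1+r)^−n)/r]) = €9,520.13

€9,520.13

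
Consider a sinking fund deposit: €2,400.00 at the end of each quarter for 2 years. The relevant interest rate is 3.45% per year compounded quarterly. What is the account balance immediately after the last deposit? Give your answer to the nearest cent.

This is an ordinary annuity: 8 deposits of €2,400.00 at the end of each quarter.
Periodic rate r = 0.0345/4 per quarter; n is counted in quarters.
FV = PMT × [((1+r)^n − 1)/r] = 2,400 × [(1+r)^8 − 1] / r = €19,789.71

€19,789.71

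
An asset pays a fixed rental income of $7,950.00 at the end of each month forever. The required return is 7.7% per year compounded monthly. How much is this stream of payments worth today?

$1,238,961.04

Periodic rate r = 0.077/12 per month.
Level perpetuity: PV = PMT / r = 7,950 / (0.077/12) = $1,238,961.04.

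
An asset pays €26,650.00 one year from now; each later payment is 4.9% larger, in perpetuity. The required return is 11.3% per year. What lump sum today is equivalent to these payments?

Periodic rate r = 0.113 per year.
Growing perpetuity (Gordon): PV = PMT₁ / (r − g) = 26,650 / (r − 0.049) = €416,406.25.

€416,406.25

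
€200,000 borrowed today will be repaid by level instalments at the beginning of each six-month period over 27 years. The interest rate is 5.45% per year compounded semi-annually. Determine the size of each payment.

Level annuity due; solve PV = PMT × [(1 − (1+r)^−n)/r] × (1+r) for PMT.
Periodic rate r = 0.0545/2 per half-year; n is counted in half-years.
With n = 54: PMT = 200,000 / ([(1 − (1+r)^−n)/r] × (1+r)) = €6,927.47

€6,927.47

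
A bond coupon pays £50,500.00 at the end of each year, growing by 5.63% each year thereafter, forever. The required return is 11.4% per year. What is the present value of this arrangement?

Periodic rate r = 0.114 per year.
Growing perpetuity (Gordon): PV = PMT₁ / (r − g) = 50,500 / (r − 0.0563) = £875,216.64.

£875,216.64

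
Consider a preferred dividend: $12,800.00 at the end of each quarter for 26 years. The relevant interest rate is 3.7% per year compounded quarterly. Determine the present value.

This is an ordinary annuity: 104 payments of $12,800.00 at the end of each quarter.
Periodic rate r = 0.037/4 per quarter; n is counted in quarters.
PV = PMT × [(1 − (1+r)^−n)/r] = 12,800 × [1 − (1+r)^−104] / r = $852,657.99

$852,657.99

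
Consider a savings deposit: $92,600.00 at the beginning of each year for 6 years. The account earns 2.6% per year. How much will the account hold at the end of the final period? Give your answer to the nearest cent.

$608,408.38

This is an annuity due: 6 deposits of $92,600.00 at the beginning of each year.
Periodic rate r = 0.026 per year.
FV = PMT × [((1+r)^n − 1)/r] × (1+r) = 92,600 × [(1+r)^6 − 1] / r × (1+r) = $608,408.38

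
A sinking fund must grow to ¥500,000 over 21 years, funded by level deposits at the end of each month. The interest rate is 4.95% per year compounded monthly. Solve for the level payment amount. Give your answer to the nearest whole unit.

¥1,132

Level ordinary annuity; solve FV = PMT × [((1+r)^n − 1)/r] for PMT.
Periodic rate r = 0.0495/12 per month; n is counted in months.
With n = 252: PMT = 500,000 / ([((1+r)^n − 1)/r]) = ¥1,132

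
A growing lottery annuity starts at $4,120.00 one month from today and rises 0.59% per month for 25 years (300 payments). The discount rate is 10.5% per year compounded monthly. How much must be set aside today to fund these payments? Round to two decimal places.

Periodic rate r = 0.105/12 per month; n is counted in months.
Growing ordinary annuity: PV = PMT₁ × [1 − ((1+g)/(1+r))^n] / (r − g) = 4,120 × [1 − ((1+0.0059)/(1+r))^300] / (r − 0.0059) = $826,984.74.

$826,984.74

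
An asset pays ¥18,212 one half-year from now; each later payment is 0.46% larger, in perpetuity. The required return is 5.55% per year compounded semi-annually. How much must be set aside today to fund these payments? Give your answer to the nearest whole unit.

Periodic rate r = 0.0555/2 per half-year.
Growing perpetuity (Gordon): PV = PMT₁ / (r − g) = 18,212 / (r − 0.0046) = ¥786,695.

¥786,695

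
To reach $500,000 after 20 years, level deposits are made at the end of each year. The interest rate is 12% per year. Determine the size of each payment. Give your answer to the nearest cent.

Level ordinary annuity; solve FV = PMT × [((1+r)^n − 1)/r] for PMT.
Periodic rate r = 0.12 per year.
With n = 20: PMT = 500,000 / ([((1+r)^n − 1)/r]) = $6,939.39

$6,939.39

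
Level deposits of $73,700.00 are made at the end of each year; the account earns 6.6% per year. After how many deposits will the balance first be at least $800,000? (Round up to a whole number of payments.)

9 payments

Periodic rate r = 0.066 per year.
Ordinary annuity FV: 800,000 = 73,700 × [((1+r)^n − 1)/r].
(1+r)^n = 1 + 800,000 × r / 73,700, so n = ln(1 + 800,000·r/73,700) / ln(1+r) = 8.45.
Round up to a whole number of payments: n = 9.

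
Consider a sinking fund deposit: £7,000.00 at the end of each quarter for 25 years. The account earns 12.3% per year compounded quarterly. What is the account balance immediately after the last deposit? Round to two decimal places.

£4,477,657.17

This is an ordinary annuity: 100 deposits of £7,000.00 at the end of each quarter.
Periodic rate r = 0.123/4 per quarter; n is counted in quarters.
FV = PMT × [((1+r)^n − 1)/r] = 7,000 × [(1+r)^100 − 1] / r = £4,477,657.17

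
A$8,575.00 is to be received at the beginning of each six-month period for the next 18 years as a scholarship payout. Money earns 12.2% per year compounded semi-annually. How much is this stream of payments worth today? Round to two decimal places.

This is an annuity due: 36 payments of A$8,575.00 at the beginning of each six-month period.
Periodic rate r = 0.122/2 per half-year; n is counted in half-years.
PV = PMT × [(1 − (1+r)^−n)/r] × (1+r) = 8,575 × [1 − (1+r)^−36] / r × (1+r) = A$131,453.15

A$131,453.15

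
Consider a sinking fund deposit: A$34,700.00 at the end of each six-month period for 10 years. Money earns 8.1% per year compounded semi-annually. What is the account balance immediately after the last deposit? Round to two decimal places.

This is an ordinary annuity: 20 deposits of A$34,700.00 at the end of each six-month period.
Periodic rate r = 0.081/2 per half-year; n is counted in half-years.
FV = PMT × [((1+r)^n − 1)/r] = 34,700 × [(1+r)^20 − 1] / r = A$1,038,676.50

A$1,038,676.50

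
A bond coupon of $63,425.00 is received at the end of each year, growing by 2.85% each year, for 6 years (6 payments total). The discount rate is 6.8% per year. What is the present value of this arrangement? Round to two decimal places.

Periodic rate r = 0.068 per year.
Growing ordinary annuity: PV = PMT₁ × [1 − ((1+g)/(1+r))^n] / (r − g) = 63,425 × [1 − ((1+0.0285)/(1+r))^6] / (r − 0.0285) = $324,954.24.

$324,954.24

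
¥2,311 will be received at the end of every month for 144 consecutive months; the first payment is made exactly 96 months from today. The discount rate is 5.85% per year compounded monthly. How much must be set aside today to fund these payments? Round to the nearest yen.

¥150,395

Ordinary annuity of 144 payments, first payment at period 96.
Periodic rate r = 0.0585/12 per month; n is counted in months.
The ordinary-annuity PV formula values the stream one period before the first payment (period 95); discount that back 95 periods:
PV₀ = 2,311 × [1 − (1+r)^−144] / r × (1+r)^−95 = ¥150,395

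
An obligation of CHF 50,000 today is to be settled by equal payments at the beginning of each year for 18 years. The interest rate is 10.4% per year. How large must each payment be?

Level annuity due; solve PV = PMT × [(1 − (1+r)^−n)/r] × (1+r) for PMT.
Periodic rate r = 0.104 per year.
With n = 18: PMT = 50,000 / ([(1 − (1+r)^−n)/r] × (1+r)) = CHF 5,664.52

CHF 5,664.52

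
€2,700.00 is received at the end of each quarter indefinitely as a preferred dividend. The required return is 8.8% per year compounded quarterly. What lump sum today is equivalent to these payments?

Periodic rate r = 0.088/4 per quarter.
Level perpetuity: PV = PMT / r = 2,700 / (0.088/4) = €122,727.27.

€122,727.27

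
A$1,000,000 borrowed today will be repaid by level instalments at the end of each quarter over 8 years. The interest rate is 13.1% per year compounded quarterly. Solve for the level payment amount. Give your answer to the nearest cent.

Level ordinary annuity; solve PV = PMT × [(1 − (1+r)^−n)/r] for PMT.
Periodic rate r = 0.131/4 per quarter; n is counted in quarters.
With n = 32: PMT = 1,000,000 / ([(1 − (1+r)^−n)/r]) = A$50,899.65

A$50,899.65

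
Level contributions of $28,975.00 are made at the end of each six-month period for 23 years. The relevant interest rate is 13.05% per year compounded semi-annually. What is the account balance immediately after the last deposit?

$7,688,248.24

This is an ordinary annuity: 46 deposits of $28,975.00 at the end of each six-month period.
Periodic rate r = 0.1305/2 per half-year; n is counted in half-years.
FV = PMT × [((1+r)^n − 1)/r] = 28,975 × [(1+r)^46 − 1] / r = $7,688,248.24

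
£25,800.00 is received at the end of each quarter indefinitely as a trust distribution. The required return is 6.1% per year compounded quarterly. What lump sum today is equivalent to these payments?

£1,691,803.28

Periodic rate r = 0.061/4 per quarter.
Level perpetuity: PV = PMT / r = 25,800 / (0.061/4) = £1,691,803.28.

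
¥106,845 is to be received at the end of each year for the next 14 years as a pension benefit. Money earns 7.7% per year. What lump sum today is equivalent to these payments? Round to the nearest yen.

This is an ordinary annuity: 14 payments of ¥106,845 at the end of each year.
Periodic rate r = 0.077 per year.
PV = PMT × [(1 − (1+r)^−n)/r] = 106,845 × [1 − (1+r)^−14] / r = ¥896,414

¥896,414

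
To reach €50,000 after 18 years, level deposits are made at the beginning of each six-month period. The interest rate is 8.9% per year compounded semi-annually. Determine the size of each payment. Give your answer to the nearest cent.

Level annuity due; solve FV = PMT × [((1+r)^n − 1)/r] × (1+r) for PMT.
Periodic rate r = 0.089/2 per half-year; n is counted in half-years.
With n = 36: PMT = 50,000 / ([((1+r)^n − 1)/r] × (1+r)) = €561.46

€561.46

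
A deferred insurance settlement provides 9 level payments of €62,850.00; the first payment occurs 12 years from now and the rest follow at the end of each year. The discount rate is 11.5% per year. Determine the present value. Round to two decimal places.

Ordinary annuity of 9 payments, first payment at period 12.
Periodic rate r = 0.115 per year.
The ordinary-annuity PV formula values the stream one period before the first payment (period 11); discount that back 11 periods:
PV₀ = 62,850 × [1 − (1+r)^−9] / r × (1+r)^−11 = €103,078.17

€103,078.17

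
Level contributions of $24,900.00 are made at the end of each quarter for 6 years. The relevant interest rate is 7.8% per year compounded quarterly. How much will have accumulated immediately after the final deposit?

This is an ordinary annuity: 24 deposits of $24,900.00 at the end of each quarter.
Periodic rate r = 0.078/4 per quarter; n is counted in quarters.
FV = PMT × [((1+r)^n − 1)/r] = 24,900 × [(1+r)^24 − 1] / r = $752,900.34

$752,900.34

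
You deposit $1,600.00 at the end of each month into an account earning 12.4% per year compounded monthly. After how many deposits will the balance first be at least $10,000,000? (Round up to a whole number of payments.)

407 payments

Periodic rate r = 0.124/12 per month; n is counted in months.
Ordinary annuity FV: 10,000,000 = 1,600 × [((1+r)^n − 1)/r].
(1+r)^n = 1 + 10,000,000 × r / 1,600, so n = ln(1 + 10,000,000·r/1,600) / ln(1+r) = 406.93.
Round up to a whole number of payments: n = 407.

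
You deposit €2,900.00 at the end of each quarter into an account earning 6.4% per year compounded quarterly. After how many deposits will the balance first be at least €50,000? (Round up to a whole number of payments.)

Periodic rate r = 0.064/4 per quarter; n is counted in quarters.
Ordinary annuity FV: 50,000 = 2,900 × [((1+r)^n − 1)/r].
(1+r)^n = 1 + 50,000 × r / 2,900, so n = ln(1 + 50,000·r/2,900) / ln(1+r) = 15.35.
Round up to a whole number of payments: n = 16.

16 payments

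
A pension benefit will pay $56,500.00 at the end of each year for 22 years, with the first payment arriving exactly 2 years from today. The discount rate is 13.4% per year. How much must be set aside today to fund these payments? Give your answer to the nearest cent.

$348,438.22

Ordinary annuity of 22 payments, first payment at period 2.
Periodic rate r = 0.134 per year.
The ordinary-annuity PV formula values the stream one period before the first payment (period 1); discount that back 1 periods:
PV₀ = 56,500 × [1 − (1+r)^−22] / r × (1+r)^−1 = $348,438.22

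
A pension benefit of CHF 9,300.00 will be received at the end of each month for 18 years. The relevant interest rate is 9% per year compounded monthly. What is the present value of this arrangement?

This is an ordinary annuity: 216 payments of CHF 9,300.00 at the end of each month.
Periodic rate r = 0.09/12 per month; n is counted in months.
PV = PMT × [(1 − (1+r)^−n)/r] = 9,300 × [1 − (1+r)^−216] / r = CHF 993,117.76

CHF 993,117.76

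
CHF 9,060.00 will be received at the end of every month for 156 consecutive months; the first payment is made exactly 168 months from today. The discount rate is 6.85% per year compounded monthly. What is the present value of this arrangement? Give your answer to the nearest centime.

CHF 361,027.10

Ordinary annuity of 156 payments, first payment at period 168.
Periodic rate r = 0.0685/12 per month; n is counted in months.
The ordinary-annuity PV formula values the stream one period before the first payment (period 167); discount that back 167 periods:
PV₀ = 9,060 × [1 − (1+r)^−156] / r × (1+r)^−167 = CHF 361,027.10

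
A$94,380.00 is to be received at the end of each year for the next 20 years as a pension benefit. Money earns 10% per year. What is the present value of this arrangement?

A$803,510.14

This is an ordinary annuity: 20 payments of A$94,380.00 at the end of each year.
Periodic rate r = 0.1 per year.
PV = PMT × [(1 − (1+r)^−n)/r] = 94,380 × [1 − (1+r)^−20] / r = A$803,510.14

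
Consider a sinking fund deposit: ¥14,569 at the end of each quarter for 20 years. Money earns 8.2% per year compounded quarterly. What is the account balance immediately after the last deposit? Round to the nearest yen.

¥2,892,751

This is an ordinary annuity: 80 deposits of ¥14,569 at the end of each quarter.
Periodic rate r = 0.082/4 per quarter; n is counted in quarters.
FV = PMT × [((1+r)^n − 1)/r] = 14,569 × [(1+r)^80 − 1] / r = ¥2,892,751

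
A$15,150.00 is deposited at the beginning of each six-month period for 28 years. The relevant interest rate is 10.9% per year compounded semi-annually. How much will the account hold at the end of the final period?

This is an annuity due: 56 deposits of A$15,150.00 at the beginning of each six-month period.
Periodic rate r = 0.109/2 per half-year; n is counted in half-years.
FV = PMT × [((1+r)^n − 1)/r] × (1+r) = 15,150 × [(1+r)^56 − 1] / r × (1+r) = A$5,430,496.66

A$5,430,496.66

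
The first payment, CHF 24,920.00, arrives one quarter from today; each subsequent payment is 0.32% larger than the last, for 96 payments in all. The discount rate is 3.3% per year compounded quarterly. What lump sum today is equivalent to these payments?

CHF 1,887,398.67

Periodic rate r = 0.033/4 per quarter; n is counted in quarters.
Growing ordinary annuity: PV = PMT₁ × [1 − ((1+g)/(1+r))^n] / (r − g) = 24,920 × [1 − ((1+0.0032)/(1+r))^96] / (r − 0.0032) = CHF 1,887,398.67.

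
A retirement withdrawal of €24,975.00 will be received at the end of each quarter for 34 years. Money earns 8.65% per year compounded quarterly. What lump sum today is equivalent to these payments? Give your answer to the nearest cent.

€1,091,976.63

This is an ordinary annuity: 136 payments of €24,975.00 at the end of each quarter.
Periodic rate r = 0.0865/4 per quarter; n is counted in quarters.
PV = PMT × [(1 − (1+r)^−n)/r] = 24,975 × [1 − (1+r)^−136] / r = €1,091,976.63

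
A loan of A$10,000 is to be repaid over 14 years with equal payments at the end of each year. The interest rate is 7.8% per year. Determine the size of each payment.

Level ordinary annuity; solve PV = PMT × [(1 − (1+r)^−n)/r] for PMT.
Periodic rate r = 0.078 per year.
With n = 14: PMT = 10,000 / ([(1 − (1+r)^−n)/r]) = A$1,198.91

A$1,198.91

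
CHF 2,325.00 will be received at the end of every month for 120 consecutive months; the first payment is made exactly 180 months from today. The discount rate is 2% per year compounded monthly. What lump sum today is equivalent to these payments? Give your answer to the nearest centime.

Ordinary annuity of 120 payments, first payment at period 180.
Periodic rate r = 0.02/12 per month; n is counted in months.
The ordinary-annuity PV formula values the stream one period before the first payment (period 179); discount that back 179 periods:
PV₀ = 2,325 × [1 − (1+r)^−120] / r × (1+r)^−179 = CHF 187,549.09

CHF 187,549.09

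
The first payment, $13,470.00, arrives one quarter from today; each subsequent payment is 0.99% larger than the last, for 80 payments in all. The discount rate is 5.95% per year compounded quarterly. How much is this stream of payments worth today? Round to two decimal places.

$880,111.12

Periodic rate r = 0.0595/4 per quarter; n is counted in quarters.
Growing ordinary annuity: PV = PMT₁ × [1 − ((1+g)/(1+r))^n] / (r − g) = 13,470 × [1 − ((1+0.0099)/(1+r))^80] / (r − 0.0099) = $880,111.12.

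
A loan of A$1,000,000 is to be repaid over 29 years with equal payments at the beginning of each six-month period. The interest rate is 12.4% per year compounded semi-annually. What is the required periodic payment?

Level annuity due; solve PV = PMT × [(1 − (1+r)^−n)/r] × (1+r) for PMT.
Periodic rate r = 0.124/2 per half-year; n is counted in half-years.
With n = 58: PMT = 1,000,000 / ([(1 − (1+r)^−n)/r] × (1+r)) = A$60,219.12

A$60,219.12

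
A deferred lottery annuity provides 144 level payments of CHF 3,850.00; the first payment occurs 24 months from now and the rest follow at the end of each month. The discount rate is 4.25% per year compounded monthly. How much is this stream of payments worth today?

Ordinary annuity of 144 payments, first payment at period 24.
Periodic rate r = 0.0425/12 per month; n is counted in months.
The ordinary-annuity PV formula values the stream one period before the first payment (period 23); discount that back 23 periods:
PV₀ = 3,850 × [1 − (1+r)^−144] / r × (1+r)^−23 = CHF 399,826.34

CHF 399,826.34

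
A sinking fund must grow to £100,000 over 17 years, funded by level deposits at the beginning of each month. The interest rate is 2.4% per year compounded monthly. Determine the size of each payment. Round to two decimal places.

£396.67

Level annuity due; solve FV = PMT × [((1+r)^n − 1)/r] × (1+r) for PMT.
Periodic rate r = 0.024/12 per month; n is counted in months.
With n = 204: PMT = 100,000 / ([((1+r)^n − 1)/r] × (1+r)) = £396.67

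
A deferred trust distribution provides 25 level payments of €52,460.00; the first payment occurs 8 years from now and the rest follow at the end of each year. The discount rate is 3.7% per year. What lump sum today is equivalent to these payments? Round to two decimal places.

€656,140.65

Ordinary annuity of 25 payments, first payment at period 8.
Periodic rate r = 0.037 per year.
The ordinary-annuity PV formula values the stream one period before the first payment (period 7); discount that back 7 periods:
PV₀ = 52,460 × [1 − (1+r)^−25] / r × (1+r)^−7 = €656,140.65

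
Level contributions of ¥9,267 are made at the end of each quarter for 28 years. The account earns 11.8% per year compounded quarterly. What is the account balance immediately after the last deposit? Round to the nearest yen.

This is an ordinary annuity: 112 deposits of ¥9,267 at the end of each quarter.
Periodic rate r = 0.118/4 per quarter; n is counted in quarters.
FV = PMT × [((1+r)^n − 1)/r] = 9,267 × [(1+r)^112 − 1] / r = ¥7,837,945

¥7,837,945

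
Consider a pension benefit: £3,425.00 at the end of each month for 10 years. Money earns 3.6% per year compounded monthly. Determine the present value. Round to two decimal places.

£344,723.49

This is an ordinary annuity: 120 payments of £3,425.00 at the end of each month.
Periodic rate r = 0.036/12 per month; n is counted in months.
PV = PMT × [(1 − (1+r)^−n)/r] = 3,425 × [1 − (1+r)^−120] / r = £344,723.49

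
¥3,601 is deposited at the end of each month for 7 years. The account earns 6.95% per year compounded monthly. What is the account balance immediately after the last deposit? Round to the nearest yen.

This is an ordinary annuity: 84 deposits of ¥3,601 at the end of each month.
Periodic rate r = 0.0695/12 per month; n is counted in months.
FV = PMT × [((1+r)^n − 1)/r] = 3,601 × [(1+r)^84 − 1] / r = ¥388,182

¥388,182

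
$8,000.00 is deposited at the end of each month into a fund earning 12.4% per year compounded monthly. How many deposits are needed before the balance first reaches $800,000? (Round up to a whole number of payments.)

Periodic rate r = 0.124/12 per month; n is counted in months.
Ordinary annuity FV: 800,000 = 8,000 × [((1+r)^n − 1)/r].
(1+r)^n = 1 + 800,000 × r / 8,000, so n = ln(1 + 800,000·r/8,000) / ln(1+r) = 69.03.
Round up to a whole number of payments: n = 70.

70 payments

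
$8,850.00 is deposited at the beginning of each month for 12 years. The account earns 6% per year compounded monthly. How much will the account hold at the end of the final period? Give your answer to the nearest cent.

$1,869,128.09

This is an annuity due: 144 deposits of $8,850.00 at the beginning of each month.
Periodic rate r = 0.06/12 per month; n is counted in months.
FV = PMT × [((1+r)^n − 1)/r] × (1+r) = 8,850 × [(1+r)^144 − 1] / r × (1+r) = $1,869,128.09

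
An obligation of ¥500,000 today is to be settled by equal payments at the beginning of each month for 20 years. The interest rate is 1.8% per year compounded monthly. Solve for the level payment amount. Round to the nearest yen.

¥2,479

Level annuity due; solve PV = PMT × [(1 − (1+r)^−n)/r] × (1+r) for PMT.
Periodic rate r = 0.018/12 per month; n is counted in months.
With n = 240: PMT = 500,000 / ([(1 − (1+r)^−n)/r] × (1+r)) = ¥2,479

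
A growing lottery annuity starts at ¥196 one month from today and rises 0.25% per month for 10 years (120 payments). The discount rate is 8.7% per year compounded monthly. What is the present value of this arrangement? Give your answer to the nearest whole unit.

¥17,863

Periodic rate r = 0.087/12 per month; n is counted in months.
Growing ordinary annuity: PV = PMT₁ × [1 − ((1+g)/(1+r))^n] / (r − g) = 196 × [1 − ((1+0.0025)/(1+r))^120] / (r − 0.0025) = ¥17,863.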